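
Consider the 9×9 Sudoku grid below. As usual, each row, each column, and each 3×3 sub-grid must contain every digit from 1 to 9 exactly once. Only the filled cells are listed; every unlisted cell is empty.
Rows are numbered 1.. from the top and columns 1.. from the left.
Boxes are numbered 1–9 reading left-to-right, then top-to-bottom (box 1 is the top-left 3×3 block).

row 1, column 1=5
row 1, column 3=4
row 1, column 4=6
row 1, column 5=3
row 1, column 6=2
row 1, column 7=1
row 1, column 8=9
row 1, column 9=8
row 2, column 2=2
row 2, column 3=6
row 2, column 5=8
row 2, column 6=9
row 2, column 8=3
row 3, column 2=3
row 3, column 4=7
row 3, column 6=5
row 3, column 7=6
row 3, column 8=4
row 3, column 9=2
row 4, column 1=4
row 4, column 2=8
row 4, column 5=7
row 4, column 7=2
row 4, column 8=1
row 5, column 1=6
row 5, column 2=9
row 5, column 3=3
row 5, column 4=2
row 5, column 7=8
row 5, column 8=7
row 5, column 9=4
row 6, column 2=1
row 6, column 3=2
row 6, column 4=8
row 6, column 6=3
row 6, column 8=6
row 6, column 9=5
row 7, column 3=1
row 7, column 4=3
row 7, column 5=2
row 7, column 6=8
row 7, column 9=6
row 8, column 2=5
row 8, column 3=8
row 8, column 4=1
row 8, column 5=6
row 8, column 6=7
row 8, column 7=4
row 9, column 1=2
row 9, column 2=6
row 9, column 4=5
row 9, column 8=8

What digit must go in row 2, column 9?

Row 2 already contains {2, 3, 6, 8, 9}.
Column 9 already contains {2, 4, 5, 6, 8}.
Its 3×3 block (box 3) already contains {1, 2, 3, 4, 6, 8, 9}.
The only value from 1–9 not eliminated is 7, so row 2, column 9 = 7.

7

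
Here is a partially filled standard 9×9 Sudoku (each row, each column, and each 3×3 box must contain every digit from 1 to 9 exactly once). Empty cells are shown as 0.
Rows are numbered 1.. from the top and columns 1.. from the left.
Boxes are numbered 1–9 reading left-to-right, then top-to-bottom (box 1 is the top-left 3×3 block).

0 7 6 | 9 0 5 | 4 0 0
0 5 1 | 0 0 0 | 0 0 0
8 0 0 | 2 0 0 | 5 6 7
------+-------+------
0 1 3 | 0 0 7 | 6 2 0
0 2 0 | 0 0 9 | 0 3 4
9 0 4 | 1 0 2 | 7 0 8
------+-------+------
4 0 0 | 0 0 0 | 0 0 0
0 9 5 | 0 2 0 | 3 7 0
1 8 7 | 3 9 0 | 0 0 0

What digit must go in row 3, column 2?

4

Cell row 3, column 2 itself could take any of {3, 4} by direct elimination.
Consider where 4 can go in box 1.
row 1, column 1 is out (row 1 already has a 4).
row 2, column 1 is out (column 1 already has a 4).
row 3, column 3 is out (column 3 already has a 4).
So the only cell in box 1 that can hold 4 is row 3, column 2.
Therefore row 3, column 2 = 4.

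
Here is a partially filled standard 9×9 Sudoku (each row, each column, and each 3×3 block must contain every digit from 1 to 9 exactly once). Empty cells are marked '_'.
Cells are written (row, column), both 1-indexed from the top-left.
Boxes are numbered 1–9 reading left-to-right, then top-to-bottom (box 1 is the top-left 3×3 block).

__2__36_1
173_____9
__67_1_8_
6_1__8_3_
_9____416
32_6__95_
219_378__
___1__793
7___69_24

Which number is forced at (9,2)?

Cell (9,2) itself could take any of {3, 5, 8} by direct elimination.
Consider where 3 can go in box 7.
(8,1) is out (row 8 already has a 3).
(8,2) is out (row 8 already has a 3).
(8,3) is out (row 8 already has a 3).
(9,3) is out (column 3 already has a 3).
So the only cell in box 7 that can hold 3 is (9,2).
Therefore (9,2) = 3.

3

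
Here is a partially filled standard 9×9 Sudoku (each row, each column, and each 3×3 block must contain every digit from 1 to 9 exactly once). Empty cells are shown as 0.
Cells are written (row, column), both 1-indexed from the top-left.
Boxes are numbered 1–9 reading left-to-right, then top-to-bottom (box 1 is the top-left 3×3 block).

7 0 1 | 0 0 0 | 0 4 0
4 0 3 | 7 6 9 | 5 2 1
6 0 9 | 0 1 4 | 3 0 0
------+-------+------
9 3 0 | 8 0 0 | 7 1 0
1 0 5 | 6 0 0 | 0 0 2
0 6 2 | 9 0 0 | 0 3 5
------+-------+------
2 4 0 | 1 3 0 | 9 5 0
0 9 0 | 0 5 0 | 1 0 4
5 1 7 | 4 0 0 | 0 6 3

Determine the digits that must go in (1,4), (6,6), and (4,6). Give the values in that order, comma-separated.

For (1,4):
  Consider where 3 can go in column 4.
  (3,4) is out (row 3 already has a 3).
  (8,4) is out (box 8 already has a 3).
  So the only cell in column 4 that can hold 3 is (1,4).
  So (1,4) = 3.
For (6,6):
  Consider where 1 can go in column 6.
  (1,6) is out (row 1 already has a 1). (4,6) is out (row 4 already has a 1). (5,6) is out (row 5 already has a 1). (7,6) is out (row 7 already has a 1). The remaining empty cells in column 6 are similarly blocked.
  So the only cell in column 6 that can hold 1 is (6,6).
  So (6,6) = 1.
For (4,6):
  Consider where 5 can go in row 4.
  (4,3) is out (column 3 already has a 5).
  (4,5) is out (column 5 already has a 5).
  (4,9) is out (column 9 already has a 5).
  So the only cell in row 4 that can hold 5 is (4,6).
  So (4,6) = 5.

3,1,5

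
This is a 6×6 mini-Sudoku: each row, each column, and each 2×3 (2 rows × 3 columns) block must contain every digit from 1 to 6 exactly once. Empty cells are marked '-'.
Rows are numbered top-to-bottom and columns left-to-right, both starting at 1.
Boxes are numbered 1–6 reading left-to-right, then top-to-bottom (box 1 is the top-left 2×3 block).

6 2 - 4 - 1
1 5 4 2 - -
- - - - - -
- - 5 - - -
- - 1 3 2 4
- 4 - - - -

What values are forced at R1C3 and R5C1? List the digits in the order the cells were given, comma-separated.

3,5

For R1C3:
  Row 1 already contains {1, 2, 4, 6}.
  Column 3 already contains {1, 4, 5}.
  Its 2×3 block (box 1) already contains {1, 2, 4, 5, 6}.
  The only value from 1–6 not eliminated is 3, so R1C3 = 3.
For R5C1:
  Row 5 already contains {1, 2, 3, 4}.
  Column 1 already contains {1, 6}.
  Its 2×3 block (box 5) already contains {1, 4}.
  The only value from 1–6 not eliminated is 5, so R5C1 = 5.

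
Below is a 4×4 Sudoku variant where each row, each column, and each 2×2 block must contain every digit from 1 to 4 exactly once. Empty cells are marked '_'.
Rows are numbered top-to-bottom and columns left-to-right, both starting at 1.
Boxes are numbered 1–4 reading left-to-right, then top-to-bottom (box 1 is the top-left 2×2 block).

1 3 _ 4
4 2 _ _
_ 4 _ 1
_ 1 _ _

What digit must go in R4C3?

Cell R4C3 itself could take any of {2, 3, 4} by direct elimination.
Consider where 4 can go in column 3.
R1C3 is out (row 1 already has a 4).
R2C3 is out (row 2 already has a 4).
R3C3 is out (row 3 already has a 4).
So the only cell in column 3 that can hold 4 is R4C3.
Therefore R4C3 = 4.

4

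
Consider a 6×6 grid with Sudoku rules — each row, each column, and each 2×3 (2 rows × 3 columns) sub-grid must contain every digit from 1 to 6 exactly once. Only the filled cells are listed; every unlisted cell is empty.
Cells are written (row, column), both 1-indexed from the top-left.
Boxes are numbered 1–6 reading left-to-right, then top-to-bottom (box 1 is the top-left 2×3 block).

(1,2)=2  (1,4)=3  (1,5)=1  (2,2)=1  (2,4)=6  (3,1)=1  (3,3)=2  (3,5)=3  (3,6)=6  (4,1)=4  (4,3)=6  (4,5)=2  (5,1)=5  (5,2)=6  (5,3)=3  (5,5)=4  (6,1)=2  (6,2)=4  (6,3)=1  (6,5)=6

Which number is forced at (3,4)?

4

Cell (3,4) itself could take any of {4, 5} by direct elimination.
Consider where 4 can go in box 4.
(4,4) is out (row 4 already has a 4).
(4,6) is out (row 4 already has a 4).
So the only cell in box 4 that can hold 4 is (3,4).
Therefore (3,4) = 4.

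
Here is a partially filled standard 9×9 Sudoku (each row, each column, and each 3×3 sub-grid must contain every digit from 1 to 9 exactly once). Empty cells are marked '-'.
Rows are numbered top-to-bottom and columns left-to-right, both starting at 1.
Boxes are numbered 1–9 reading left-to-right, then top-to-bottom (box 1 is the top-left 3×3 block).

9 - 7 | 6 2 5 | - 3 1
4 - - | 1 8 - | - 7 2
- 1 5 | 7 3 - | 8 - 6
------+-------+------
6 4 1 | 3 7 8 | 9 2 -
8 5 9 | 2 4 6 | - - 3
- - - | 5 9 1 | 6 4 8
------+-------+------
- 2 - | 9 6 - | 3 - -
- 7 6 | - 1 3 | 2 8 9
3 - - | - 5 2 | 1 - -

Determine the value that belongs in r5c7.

7

Row 5 already contains {2, 3, 4, 5, 6, 8, 9}.
Column 7 already contains {1, 2, 3, 6, 8, 9}.
Its 3×3 block (box 6) already contains {2, 3, 4, 6, 8, 9}.
The only value from 1–9 not eliminated is 7, so r5c7 = 7.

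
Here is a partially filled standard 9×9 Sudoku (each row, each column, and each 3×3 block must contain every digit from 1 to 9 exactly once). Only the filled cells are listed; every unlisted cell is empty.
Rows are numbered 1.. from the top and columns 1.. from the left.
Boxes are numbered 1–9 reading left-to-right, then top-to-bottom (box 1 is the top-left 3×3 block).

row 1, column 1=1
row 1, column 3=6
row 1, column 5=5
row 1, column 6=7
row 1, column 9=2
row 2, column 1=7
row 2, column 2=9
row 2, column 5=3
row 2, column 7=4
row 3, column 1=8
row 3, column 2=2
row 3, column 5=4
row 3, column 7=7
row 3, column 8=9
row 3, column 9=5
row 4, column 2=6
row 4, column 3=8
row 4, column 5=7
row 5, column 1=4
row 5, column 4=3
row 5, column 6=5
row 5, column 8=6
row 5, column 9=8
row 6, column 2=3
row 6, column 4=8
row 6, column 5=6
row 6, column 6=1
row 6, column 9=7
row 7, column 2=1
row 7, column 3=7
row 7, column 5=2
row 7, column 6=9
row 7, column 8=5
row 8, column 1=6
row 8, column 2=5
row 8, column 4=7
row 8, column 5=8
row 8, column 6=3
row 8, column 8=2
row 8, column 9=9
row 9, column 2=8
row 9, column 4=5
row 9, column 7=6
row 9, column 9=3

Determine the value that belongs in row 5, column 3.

Cell row 5, column 3 itself could take any of {1, 2, 9} by direct elimination.
Consider where 1 can go in column 3.
row 2, column 3 is out (box 1 already has a 1).
row 3, column 3 is out (box 1 already has a 1).
row 6, column 3 is out (row 6 already has a 1).
row 8, column 3 is out (box 7 already has a 1).
row 9, column 3 is out (box 7 already has a 1).
So the only cell in column 3 that can hold 1 is row 5, column 3.
Therefore row 5, column 3 = 1.

1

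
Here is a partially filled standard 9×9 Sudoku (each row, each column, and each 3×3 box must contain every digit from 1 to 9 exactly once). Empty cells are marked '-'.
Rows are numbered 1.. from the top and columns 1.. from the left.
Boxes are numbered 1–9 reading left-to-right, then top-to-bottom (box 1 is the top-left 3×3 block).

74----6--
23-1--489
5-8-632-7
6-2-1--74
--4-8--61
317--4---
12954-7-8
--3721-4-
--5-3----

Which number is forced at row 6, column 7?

8

Cell row 6, column 7 itself could take any of {5, 8, 9} by direct elimination.
Consider where 8 can go in row 6.
row 6, column 4 is out (box 5 already has a 8).
row 6, column 5 is out (column 5 already has a 8).
row 6, column 8 is out (column 8 already has a 8).
row 6, column 9 is out (column 9 already has a 8).
So the only cell in row 6 that can hold 8 is row 6, column 7.
Therefore row 6, column 7 = 8.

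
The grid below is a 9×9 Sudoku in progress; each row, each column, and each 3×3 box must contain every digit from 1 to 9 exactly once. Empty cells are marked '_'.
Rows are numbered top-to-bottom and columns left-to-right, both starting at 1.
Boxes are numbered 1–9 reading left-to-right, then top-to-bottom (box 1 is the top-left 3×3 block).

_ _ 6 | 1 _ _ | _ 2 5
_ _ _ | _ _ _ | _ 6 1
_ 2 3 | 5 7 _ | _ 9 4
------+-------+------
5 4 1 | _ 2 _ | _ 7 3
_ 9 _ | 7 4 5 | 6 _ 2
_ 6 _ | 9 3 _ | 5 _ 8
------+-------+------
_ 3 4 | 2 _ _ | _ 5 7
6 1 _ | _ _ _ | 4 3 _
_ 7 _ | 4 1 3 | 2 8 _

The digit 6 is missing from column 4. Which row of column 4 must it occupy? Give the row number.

4

Consider where 6 can go in column 4.
r2c4 is out (row 2 already has a 6).
r8c4 is out (row 8 already has a 6).
So the only cell in column 4 that can hold 6 is r4c4.
That is row 4.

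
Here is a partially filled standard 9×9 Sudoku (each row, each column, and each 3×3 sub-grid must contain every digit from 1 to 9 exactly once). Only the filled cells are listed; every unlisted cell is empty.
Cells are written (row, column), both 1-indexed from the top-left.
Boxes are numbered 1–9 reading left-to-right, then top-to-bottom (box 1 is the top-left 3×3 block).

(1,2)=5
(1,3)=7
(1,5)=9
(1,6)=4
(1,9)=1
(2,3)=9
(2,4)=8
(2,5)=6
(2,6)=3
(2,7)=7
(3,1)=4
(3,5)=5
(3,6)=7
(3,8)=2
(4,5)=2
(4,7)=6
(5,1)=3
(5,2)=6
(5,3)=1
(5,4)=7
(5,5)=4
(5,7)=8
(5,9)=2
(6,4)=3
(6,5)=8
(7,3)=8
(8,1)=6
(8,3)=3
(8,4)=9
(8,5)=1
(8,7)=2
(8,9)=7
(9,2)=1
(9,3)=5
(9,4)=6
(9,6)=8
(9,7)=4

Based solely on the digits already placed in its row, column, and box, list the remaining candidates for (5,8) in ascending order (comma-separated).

Row 5 already contains {1, 2, 3, 4, 6, 7, 8}.
Column 8 already contains {2}.
Its 3×3 block (box 6) already contains {2, 6, 8}.
Removing those from 1–9 leaves {5, 9} as the candidates for (5,8).

5,9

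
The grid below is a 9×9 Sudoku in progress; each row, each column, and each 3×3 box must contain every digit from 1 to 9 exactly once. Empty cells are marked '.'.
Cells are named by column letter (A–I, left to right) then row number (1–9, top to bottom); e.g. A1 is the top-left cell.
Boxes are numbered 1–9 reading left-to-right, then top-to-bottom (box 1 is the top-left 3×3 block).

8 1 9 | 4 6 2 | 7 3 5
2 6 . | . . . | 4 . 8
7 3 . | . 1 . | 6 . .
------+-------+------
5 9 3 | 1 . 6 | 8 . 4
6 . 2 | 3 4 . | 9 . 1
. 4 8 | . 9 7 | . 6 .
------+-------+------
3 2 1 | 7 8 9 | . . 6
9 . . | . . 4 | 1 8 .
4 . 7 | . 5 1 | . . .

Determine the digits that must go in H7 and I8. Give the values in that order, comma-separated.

For H7:
  Consider where 4 can go in box 9.
  G7 is out (column G already has a 4).
  I8 is out (row 8 already has a 4).
  G9 is out (row 9 already has a 4).
  H9 is out (row 9 already has a 4).
  I9 is out (row 9 already has a 4).
  So the only cell in box 9 that can hold 4 is H7.
  So H7 = 4.
For I8:
  Consider where 7 can go in box 9.
  G7 is out (row 7 already has a 7).
  H7 is out (row 7 already has a 7).
  G9 is out (row 9 already has a 7).
  H9 is out (row 9 already has a 7).
  I9 is out (row 9 already has a 7).
  So the only cell in box 9 that can hold 7 is I8.
  So I8 = 7.

4,7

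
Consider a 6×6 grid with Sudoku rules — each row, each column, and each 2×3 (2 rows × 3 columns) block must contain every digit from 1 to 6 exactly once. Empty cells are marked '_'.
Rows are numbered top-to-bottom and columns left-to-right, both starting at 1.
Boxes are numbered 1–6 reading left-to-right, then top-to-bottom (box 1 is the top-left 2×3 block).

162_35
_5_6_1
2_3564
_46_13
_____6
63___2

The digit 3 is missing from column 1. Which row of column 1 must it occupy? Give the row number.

Consider where 3 can go in column 1.
R4C1 is out (row 4 already has a 3).
R5C1 is out (box 5 already has a 3).
So the only cell in column 1 that can hold 3 is R2C1.
That is row 2.

2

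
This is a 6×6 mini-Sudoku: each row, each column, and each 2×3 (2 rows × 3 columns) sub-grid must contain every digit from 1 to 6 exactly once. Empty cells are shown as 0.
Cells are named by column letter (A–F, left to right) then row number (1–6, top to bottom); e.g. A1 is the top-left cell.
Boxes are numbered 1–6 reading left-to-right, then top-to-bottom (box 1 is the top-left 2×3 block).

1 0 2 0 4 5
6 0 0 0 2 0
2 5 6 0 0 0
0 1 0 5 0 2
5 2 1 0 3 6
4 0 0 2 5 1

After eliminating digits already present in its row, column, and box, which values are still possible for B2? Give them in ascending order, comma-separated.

3,4

Row 2 already contains {2, 6}.
Column B already contains {1, 2, 5}.
Its 2×3 block (box 1) already contains {1, 2, 6}.
Removing those from 1–6 leaves {3, 4} as the candidates for B2.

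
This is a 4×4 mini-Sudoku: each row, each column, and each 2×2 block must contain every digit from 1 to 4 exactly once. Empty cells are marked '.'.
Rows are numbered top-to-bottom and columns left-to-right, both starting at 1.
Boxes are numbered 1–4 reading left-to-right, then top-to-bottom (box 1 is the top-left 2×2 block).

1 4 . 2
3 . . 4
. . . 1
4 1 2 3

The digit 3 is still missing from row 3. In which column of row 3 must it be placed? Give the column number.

Consider where 3 can go in row 3.
R3C1 is out (column 1 already has a 3).
R3C3 is out (box 4 already has a 3).
So the only cell in row 3 that can hold 3 is R3C2.
That is column 2.

2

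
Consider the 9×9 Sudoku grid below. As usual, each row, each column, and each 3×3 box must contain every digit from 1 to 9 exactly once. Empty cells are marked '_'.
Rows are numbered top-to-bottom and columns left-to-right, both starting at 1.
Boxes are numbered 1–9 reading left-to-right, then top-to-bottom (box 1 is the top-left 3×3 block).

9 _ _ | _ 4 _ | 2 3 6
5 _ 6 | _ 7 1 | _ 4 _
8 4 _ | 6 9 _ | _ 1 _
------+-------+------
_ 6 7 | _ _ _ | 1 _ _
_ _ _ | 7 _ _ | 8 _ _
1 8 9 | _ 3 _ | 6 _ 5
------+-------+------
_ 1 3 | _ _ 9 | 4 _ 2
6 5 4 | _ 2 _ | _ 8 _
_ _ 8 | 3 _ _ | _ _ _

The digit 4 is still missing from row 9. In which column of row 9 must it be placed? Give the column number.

Consider where 4 can go in row 9.
R9C1 is out (box 7 already has a 4). R9C2 is out (column 2 already has a 4). R9C5 is out (column 5 already has a 4). R9C7 is out (column 7 already has a 4). The remaining empty cells in row 9 are similarly blocked.
So the only cell in row 9 that can hold 4 is R9C6.
That is column 6.

6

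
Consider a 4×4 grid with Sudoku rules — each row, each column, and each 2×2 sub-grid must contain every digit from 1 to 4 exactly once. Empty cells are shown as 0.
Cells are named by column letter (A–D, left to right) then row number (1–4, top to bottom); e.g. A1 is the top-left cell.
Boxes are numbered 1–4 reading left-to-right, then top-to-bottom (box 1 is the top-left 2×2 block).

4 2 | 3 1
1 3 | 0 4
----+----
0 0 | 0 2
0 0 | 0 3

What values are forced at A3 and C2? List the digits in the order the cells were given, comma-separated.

For A3:
  Row 3 already contains {2}.
  Column A already contains {1, 4}.
  Its 2×2 block (box 3) already contains {}.
  The only value from 1–4 not eliminated is 3, so A3 = 3.
For C2:
  Row 2 already contains {1, 3, 4}.
  Column C already contains {3}.
  Its 2×2 block (box 2) already contains {1, 3, 4}.
  The only value from 1–4 not eliminated is 2, so C2 = 2.

3,2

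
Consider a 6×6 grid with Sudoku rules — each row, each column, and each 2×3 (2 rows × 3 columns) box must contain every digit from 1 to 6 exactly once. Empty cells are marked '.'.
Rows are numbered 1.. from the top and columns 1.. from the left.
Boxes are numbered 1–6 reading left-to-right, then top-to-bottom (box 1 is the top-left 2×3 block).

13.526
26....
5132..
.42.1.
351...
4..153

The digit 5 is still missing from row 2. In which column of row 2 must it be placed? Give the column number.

3

Consider where 5 can go in row 2.
row 2, column 4 is out (column 4 already has a 5).
row 2, column 5 is out (column 5 already has a 5).
row 2, column 6 is out (box 2 already has a 5).
So the only cell in row 2 that can hold 5 is row 2, column 3.
That is column 3.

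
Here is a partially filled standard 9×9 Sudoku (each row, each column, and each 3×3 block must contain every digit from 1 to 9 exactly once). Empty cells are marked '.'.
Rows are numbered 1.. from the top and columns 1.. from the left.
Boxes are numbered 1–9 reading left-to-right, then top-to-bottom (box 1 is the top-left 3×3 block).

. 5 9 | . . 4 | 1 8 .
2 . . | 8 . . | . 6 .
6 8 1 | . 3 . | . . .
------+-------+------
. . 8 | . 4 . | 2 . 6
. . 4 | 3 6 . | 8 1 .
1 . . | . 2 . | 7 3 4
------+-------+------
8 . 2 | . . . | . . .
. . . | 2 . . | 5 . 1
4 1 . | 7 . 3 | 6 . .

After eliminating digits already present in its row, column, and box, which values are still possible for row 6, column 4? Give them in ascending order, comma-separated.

Row 6 already contains {1, 2, 3, 4, 7}.
Column 4 already contains {2, 3, 7, 8}.
Its 3×3 block (box 5) already contains {2, 3, 4, 6}.
Removing those from 1–9 leaves {5, 9} as the candidates for row 6, column 4.

5,9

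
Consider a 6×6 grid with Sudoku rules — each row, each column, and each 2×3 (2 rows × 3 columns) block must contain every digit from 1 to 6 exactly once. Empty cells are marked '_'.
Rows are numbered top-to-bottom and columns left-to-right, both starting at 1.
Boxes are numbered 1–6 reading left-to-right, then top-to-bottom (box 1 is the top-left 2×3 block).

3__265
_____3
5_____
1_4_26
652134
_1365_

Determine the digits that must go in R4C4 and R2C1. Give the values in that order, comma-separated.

For R4C4:
  Consider where 5 can go in column 4.
  R2C4 is out (box 2 already has a 5).
  R3C4 is out (row 3 already has a 5).
  So the only cell in column 4 that can hold 5 is R4C4.
  So R4C4 = 5.
For R2C1:
  Consider where 2 can go in column 1.
  R6C1 is out (box 5 already has a 2).
  So the only cell in column 1 that can hold 2 is R2C1.
  So R2C1 = 2.

5,2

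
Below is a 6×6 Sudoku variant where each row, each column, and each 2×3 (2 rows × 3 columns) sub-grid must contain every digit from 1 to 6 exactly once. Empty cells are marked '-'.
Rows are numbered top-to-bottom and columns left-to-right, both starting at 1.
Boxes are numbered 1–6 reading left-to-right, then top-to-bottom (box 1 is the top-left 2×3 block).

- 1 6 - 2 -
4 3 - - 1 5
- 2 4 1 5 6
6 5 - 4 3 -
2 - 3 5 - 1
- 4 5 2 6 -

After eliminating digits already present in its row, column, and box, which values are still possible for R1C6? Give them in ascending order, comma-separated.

3,4

Row 1 already contains {1, 2, 6}.
Column 6 already contains {1, 5, 6}.
Its 2×3 block (box 2) already contains {1, 2, 5}.
Removing those from 1–6 leaves {3, 4} as the candidates for R1C6.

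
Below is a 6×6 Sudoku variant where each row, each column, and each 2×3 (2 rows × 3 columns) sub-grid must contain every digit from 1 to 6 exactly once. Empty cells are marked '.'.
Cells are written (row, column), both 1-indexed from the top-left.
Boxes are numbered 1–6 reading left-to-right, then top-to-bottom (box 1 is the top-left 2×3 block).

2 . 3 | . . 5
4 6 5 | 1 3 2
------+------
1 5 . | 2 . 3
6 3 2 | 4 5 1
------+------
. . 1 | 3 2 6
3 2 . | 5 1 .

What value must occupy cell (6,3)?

6

Cell (6,3) itself could take any of {4, 6} by direct elimination.
Consider where 6 can go in column 3.
(3,3) is out (box 3 already has a 6).
So the only cell in column 3 that can hold 6 is (6,3).
Therefore (6,3) = 6.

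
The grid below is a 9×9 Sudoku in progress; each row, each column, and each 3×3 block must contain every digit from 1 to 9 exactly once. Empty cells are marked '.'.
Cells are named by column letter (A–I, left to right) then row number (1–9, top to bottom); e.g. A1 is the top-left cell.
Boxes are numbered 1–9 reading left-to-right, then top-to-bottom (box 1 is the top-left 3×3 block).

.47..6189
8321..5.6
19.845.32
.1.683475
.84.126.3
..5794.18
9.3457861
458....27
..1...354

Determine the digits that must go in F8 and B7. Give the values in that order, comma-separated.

1,2

For F8:
  Consider where 1 can go in column F.
  F2 is out (row 2 already has a 1).
  F9 is out (row 9 already has a 1).
  So the only cell in column F that can hold 1 is F8.
  So F8 = 1.
For B7:
  Row 7 already contains {1, 3, 4, 5, 6, 7, 8, 9}.
  Column B already contains {1, 3, 4, 5, 8, 9}.
  Its 3×3 block (box 7) already contains {1, 3, 4, 5, 8, 9}.
  The only value from 1–9 not eliminated is 2, so B7 = 2.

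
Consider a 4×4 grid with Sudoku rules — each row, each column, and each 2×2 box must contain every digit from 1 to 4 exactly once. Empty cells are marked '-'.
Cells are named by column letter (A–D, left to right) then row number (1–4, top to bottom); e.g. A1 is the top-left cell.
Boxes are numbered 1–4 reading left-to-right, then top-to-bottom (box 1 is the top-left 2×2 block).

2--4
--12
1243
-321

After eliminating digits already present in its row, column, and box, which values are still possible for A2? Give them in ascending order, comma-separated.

Row 2 already contains {1, 2}.
Column A already contains {1, 2}.
Its 2×2 block (box 1) already contains {2}.
Removing those from 1–4 leaves {3, 4} as the candidates for A2.

3,4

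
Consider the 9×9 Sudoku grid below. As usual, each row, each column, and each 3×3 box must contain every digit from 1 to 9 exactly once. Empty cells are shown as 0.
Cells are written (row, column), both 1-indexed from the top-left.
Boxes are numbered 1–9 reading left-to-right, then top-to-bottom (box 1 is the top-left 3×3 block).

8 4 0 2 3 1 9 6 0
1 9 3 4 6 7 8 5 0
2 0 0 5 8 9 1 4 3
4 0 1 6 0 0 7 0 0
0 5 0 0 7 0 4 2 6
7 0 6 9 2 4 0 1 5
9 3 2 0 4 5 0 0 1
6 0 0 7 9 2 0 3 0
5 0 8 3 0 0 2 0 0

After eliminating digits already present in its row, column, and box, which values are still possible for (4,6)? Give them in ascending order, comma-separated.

3,8

Row 4 already contains {1, 4, 6, 7}.
Column 6 already contains {1, 2, 4, 5, 7, 9}.
Its 3×3 block (box 5) already contains {2, 4, 6, 7, 9}.
Removing those from 1–9 leaves {3, 8} as the candidates for (4,6).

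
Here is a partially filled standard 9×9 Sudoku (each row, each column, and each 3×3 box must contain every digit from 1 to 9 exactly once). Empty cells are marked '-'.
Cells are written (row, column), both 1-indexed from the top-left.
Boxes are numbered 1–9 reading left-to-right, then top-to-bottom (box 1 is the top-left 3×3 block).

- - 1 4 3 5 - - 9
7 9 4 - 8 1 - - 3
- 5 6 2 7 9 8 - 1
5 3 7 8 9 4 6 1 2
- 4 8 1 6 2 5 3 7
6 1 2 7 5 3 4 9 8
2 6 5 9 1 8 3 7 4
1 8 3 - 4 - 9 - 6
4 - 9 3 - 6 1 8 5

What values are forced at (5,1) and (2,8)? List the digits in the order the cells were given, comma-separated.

For (5,1):
  Row 5 already contains {1, 2, 3, 4, 5, 6, 7, 8}.
  Column 1 already contains {1, 2, 4, 5, 6, 7}.
  Its 3×3 block (box 4) already contains {1, 2, 3, 4, 5, 6, 7, 8}.
  The only value from 1–9 not eliminated is 9, so (5,1) = 9.
For (2,8):
  Consider where 5 can go in box 3.
  (1,7) is out (row 1 already has a 5).
  (1,8) is out (row 1 already has a 5).
  (2,7) is out (column 7 already has a 5).
  (3,8) is out (row 3 already has a 5).
  So the only cell in box 3 that can hold 5 is (2,8).
  So (2,8) = 5.

9,5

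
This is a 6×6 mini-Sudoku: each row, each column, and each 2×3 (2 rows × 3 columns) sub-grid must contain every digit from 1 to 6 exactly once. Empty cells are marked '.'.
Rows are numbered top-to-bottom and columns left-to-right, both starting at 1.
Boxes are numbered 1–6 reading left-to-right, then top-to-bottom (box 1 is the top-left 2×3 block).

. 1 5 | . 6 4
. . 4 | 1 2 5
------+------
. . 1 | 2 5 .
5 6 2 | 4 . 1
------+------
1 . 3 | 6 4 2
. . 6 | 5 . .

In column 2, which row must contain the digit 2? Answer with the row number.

6

Consider where 2 can go in column 2.
R2C2 is out (row 2 already has a 2).
R3C2 is out (row 3 already has a 2).
R5C2 is out (row 5 already has a 2).
So the only cell in column 2 that can hold 2 is R6C2.
That is row 6.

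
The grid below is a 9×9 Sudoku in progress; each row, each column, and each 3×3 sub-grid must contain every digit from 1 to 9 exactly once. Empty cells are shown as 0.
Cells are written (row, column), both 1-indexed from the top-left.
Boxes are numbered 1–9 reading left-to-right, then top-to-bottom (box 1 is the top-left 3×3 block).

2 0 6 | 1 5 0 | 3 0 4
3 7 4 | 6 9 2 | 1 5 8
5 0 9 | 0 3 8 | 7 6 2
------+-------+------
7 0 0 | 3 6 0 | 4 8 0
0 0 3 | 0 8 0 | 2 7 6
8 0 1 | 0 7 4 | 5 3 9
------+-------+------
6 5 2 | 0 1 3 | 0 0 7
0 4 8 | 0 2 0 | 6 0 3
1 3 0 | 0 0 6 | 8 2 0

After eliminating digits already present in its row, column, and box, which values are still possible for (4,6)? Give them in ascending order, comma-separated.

1,5,9

Row 4 already contains {3, 4, 6, 7, 8}.
Column 6 already contains {2, 3, 4, 6, 8}.
Its 3×3 block (box 5) already contains {3, 4, 6, 7, 8}.
Removing those from 1–9 leaves {1, 5, 9} as the candidates for (4,6).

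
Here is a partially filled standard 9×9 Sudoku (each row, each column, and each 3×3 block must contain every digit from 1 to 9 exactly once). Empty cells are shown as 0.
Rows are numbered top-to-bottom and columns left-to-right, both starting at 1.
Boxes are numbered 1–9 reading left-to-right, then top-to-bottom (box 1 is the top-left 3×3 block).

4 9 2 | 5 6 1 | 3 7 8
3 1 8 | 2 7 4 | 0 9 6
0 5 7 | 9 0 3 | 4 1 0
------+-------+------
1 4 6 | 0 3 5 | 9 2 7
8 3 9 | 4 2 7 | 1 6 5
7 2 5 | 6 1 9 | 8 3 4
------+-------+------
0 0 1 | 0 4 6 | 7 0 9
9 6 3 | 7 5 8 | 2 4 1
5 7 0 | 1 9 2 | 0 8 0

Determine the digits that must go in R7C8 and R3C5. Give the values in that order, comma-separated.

For R7C8:
  Row 7 already contains {1, 4, 6, 7, 9}.
  Column 8 already contains {1, 2, 3, 4, 6, 7, 8, 9}.
  Its 3×3 block (box 9) already contains {1, 2, 4, 7, 8, 9}.
  The only value from 1–9 not eliminated is 5, so R7C8 = 5.
For R3C5:
  Row 3 already contains {1, 3, 4, 5, 7, 9}.
  Column 5 already contains {1, 2, 3, 4, 5, 6, 7, 9}.
  Its 3×3 block (box 2) already contains {1, 2, 3, 4, 5, 6, 7, 9}.
  The only value from 1–9 not eliminated is 8, so R3C5 = 8.

5,8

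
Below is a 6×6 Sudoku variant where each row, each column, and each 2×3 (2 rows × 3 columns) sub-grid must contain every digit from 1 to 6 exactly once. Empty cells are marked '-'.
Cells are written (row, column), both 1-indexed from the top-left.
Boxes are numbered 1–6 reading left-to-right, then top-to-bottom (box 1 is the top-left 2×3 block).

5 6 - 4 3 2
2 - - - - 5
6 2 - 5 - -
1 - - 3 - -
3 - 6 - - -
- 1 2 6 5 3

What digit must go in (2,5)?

Cell (2,5) itself could take any of {1, 6} by direct elimination.
Consider where 6 can go in box 2.
(2,4) is out (column 4 already has a 6).
So the only cell in box 2 that can hold 6 is (2,5).
Therefore (2,5) = 6.

6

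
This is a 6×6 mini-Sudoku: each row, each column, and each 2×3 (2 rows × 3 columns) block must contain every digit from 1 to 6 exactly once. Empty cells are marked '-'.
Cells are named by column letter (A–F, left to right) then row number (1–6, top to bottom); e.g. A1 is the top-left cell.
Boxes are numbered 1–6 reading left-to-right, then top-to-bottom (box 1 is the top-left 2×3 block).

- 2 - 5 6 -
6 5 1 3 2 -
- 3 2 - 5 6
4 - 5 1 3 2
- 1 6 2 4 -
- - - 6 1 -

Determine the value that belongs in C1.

Cell C1 itself could take any of {3, 4} by direct elimination.
Consider where 4 can go in box 1.
A1 is out (column A already has a 4).
So the only cell in box 1 that can hold 4 is C1.
Therefore C1 = 4.

4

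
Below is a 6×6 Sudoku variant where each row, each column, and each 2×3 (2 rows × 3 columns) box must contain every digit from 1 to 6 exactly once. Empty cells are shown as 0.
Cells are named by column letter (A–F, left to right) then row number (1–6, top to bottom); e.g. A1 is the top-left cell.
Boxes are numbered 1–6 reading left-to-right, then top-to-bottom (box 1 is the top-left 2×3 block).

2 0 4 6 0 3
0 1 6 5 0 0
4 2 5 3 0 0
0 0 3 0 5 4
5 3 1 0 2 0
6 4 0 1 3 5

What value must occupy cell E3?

6

Cell E3 itself could take any of {1, 6} by direct elimination.
Consider where 6 can go in column E.
E1 is out (row 1 already has a 6).
E2 is out (row 2 already has a 6).
So the only cell in column E that can hold 6 is E3.
Therefore E3 = 6.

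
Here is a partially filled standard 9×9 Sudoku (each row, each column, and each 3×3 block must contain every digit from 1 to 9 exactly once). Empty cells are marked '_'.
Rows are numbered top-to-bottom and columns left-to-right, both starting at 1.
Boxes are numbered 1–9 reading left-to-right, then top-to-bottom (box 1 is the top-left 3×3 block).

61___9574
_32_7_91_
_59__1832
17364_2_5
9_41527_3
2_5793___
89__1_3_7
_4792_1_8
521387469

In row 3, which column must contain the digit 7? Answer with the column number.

Consider where 7 can go in row 3.
r3c4 is out (column 4 already has a 7).
r3c5 is out (column 5 already has a 7).
So the only cell in row 3 that can hold 7 is r3c1.
That is column 1.

1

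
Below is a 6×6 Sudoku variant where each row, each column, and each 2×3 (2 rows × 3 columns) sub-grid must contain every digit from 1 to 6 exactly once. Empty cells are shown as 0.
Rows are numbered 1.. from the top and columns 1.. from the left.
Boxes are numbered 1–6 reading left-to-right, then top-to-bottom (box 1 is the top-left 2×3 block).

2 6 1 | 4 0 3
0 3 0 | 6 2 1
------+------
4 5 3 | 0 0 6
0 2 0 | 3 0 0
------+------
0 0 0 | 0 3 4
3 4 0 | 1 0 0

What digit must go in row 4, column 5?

4

Cell row 4, column 5 itself could take any of {1, 4, 5} by direct elimination.
Consider where 4 can go in box 4.
row 3, column 4 is out (row 3 already has a 4).
row 3, column 5 is out (row 3 already has a 4).
row 4, column 6 is out (column 6 already has a 4).
So the only cell in box 4 that can hold 4 is row 4, column 5.
Therefore row 4, column 5 = 4.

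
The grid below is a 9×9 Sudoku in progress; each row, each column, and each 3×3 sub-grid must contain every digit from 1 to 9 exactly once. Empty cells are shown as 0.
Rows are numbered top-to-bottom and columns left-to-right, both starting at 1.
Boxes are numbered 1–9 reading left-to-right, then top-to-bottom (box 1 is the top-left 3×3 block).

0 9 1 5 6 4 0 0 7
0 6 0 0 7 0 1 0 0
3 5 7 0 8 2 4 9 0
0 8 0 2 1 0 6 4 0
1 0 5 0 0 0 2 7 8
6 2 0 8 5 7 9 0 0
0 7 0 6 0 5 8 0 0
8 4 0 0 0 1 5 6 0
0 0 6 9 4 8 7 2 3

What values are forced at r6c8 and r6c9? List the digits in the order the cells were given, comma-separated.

For r6c8:
  Consider where 3 can go in box 6.
  r4c9 is out (column 9 already has a 3).
  r6c9 is out (column 9 already has a 3).
  So the only cell in box 6 that can hold 3 is r6c8.
  So r6c8 = 3.
For r6c9:
  Row 6 already contains {2, 5, 6, 7, 8, 9}.
  Column 9 already contains {3, 7, 8}.
  Its 3×3 block (box 6) already contains {2, 4, 6, 7, 8, 9}.
  The only value from 1–9 not eliminated is 1, so r6c9 = 1.

3,1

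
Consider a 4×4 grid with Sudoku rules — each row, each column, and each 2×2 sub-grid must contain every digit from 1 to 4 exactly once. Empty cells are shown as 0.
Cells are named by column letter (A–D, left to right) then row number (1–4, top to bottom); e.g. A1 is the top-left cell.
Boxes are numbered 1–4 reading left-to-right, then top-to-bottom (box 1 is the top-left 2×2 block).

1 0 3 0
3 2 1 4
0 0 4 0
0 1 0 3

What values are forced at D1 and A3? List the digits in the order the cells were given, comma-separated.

For D1:
  Row 1 already contains {1, 3}.
  Column D already contains {3, 4}.
  Its 2×2 block (box 2) already contains {1, 3, 4}.
  The only value from 1–4 not eliminated is 2, so D1 = 2.
For A3:
  Row 3 already contains {4}.
  Column A already contains {1, 3}.
  Its 2×2 block (box 3) already contains {1}.
  The only value from 1–4 not eliminated is 2, so A3 = 2.

2,2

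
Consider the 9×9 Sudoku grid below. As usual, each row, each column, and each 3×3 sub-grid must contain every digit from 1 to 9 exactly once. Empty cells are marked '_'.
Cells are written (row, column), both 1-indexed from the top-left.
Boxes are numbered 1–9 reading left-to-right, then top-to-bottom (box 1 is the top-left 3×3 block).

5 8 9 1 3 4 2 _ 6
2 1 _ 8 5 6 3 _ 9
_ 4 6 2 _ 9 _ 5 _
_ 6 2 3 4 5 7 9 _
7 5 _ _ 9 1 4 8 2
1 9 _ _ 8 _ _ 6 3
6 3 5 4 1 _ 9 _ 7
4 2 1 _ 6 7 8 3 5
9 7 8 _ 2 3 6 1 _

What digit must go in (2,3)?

Row 2 already contains {1, 2, 3, 5, 6, 8, 9}.
Column 3 already contains {1, 2, 5, 6, 8, 9}.
Its 3×3 block (box 1) already contains {1, 2, 4, 5, 6, 8, 9}.
The only value from 1–9 not eliminated is 7, so (2,3) = 7.

7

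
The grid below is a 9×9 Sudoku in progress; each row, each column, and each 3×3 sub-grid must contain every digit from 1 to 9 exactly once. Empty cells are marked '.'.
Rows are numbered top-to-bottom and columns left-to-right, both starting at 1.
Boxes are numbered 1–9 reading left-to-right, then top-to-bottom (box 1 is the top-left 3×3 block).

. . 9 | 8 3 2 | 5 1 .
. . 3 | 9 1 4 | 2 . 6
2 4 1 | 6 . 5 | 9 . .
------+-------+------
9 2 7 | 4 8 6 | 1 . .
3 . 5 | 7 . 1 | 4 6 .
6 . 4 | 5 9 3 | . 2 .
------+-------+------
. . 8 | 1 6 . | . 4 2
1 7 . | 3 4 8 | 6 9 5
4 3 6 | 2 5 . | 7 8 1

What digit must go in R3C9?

8

Cell R3C9 itself could take any of {3, 7, 8} by direct elimination.
Consider where 8 can go in row 3.
R3C5 is out (column 5 already has a 8).
R3C8 is out (column 8 already has a 8).
So the only cell in row 3 that can hold 8 is R3C9.
Therefore R3C9 = 8.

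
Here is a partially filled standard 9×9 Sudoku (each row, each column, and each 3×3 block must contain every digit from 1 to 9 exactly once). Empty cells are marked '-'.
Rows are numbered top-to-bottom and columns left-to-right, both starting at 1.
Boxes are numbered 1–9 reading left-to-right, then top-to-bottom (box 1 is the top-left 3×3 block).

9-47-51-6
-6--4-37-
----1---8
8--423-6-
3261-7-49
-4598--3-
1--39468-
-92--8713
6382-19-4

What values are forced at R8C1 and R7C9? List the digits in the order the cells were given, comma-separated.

4,2

For R8C1:
  Consider where 4 can go in column 1.
  R2C1 is out (row 2 already has a 4).
  R3C1 is out (box 1 already has a 4).
  R6C1 is out (row 6 already has a 4).
  So the only cell in column 1 that can hold 4 is R8C1.
  So R8C1 = 4.
For R7C9:
  Consider where 2 can go in box 9.
  R9C8 is out (row 9 already has a 2).
  So the only cell in box 9 that can hold 2 is R7C9.
  So R7C9 = 2.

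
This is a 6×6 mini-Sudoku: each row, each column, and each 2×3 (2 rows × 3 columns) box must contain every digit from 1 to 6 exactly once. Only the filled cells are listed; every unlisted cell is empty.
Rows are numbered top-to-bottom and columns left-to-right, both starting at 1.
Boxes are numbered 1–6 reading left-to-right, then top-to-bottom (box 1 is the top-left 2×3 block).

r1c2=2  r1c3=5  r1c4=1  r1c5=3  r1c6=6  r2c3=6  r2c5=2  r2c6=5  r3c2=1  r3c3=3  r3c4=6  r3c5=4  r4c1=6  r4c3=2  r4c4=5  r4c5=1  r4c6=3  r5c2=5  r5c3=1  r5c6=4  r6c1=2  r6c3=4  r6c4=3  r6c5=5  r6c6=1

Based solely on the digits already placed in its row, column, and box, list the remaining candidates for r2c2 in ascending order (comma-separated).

Row 2 already contains {2, 5, 6}.
Column 2 already contains {1, 2, 5}.
Its 2×3 block (box 1) already contains {2, 5, 6}.
Removing those from 1–6 leaves {3, 4} as the candidates for r2c2.

3,4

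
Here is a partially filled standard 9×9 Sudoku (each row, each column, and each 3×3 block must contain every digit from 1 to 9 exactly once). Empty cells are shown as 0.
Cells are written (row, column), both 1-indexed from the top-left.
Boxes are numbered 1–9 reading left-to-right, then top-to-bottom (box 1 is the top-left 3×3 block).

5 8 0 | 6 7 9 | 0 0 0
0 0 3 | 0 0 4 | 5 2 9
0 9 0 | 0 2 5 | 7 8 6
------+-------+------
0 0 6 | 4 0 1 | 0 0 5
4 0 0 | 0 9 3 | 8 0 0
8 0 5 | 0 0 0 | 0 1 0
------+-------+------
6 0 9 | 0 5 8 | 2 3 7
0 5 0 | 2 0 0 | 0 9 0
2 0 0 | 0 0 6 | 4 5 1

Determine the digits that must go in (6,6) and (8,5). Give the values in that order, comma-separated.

For (6,6):
  Consider where 2 can go in box 5.
  (4,5) is out (column 5 already has a 2).
  (5,4) is out (column 4 already has a 2).
  (6,4) is out (column 4 already has a 2).
  (6,5) is out (column 5 already has a 2).
  So the only cell in box 5 that can hold 2 is (6,6).
  So (6,6) = 2.
For (8,5):
  Consider where 4 can go in box 8.
  (7,4) is out (column 4 already has a 4).
  (8,6) is out (column 6 already has a 4).
  (9,4) is out (row 9 already has a 4).
  (9,5) is out (row 9 already has a 4).
  So the only cell in box 8 that can hold 4 is (8,5).
  So (8,5) = 4.

2,4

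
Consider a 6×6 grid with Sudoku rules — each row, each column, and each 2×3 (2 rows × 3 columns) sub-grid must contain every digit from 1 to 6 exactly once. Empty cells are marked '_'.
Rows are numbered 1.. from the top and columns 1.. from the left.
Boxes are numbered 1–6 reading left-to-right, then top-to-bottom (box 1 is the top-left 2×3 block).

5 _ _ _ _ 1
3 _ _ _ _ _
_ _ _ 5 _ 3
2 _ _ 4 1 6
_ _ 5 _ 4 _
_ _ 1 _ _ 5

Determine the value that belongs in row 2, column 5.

Cell row 2, column 5 itself could take any of {2, 5, 6} by direct elimination.
Consider where 5 can go in column 5.
row 1, column 5 is out (row 1 already has a 5).
row 3, column 5 is out (row 3 already has a 5).
row 6, column 5 is out (row 6 already has a 5).
So the only cell in column 5 that can hold 5 is row 2, column 5.
Therefore row 2, column 5 = 5.

5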